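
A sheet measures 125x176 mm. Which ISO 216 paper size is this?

Aspect ratio 176/125 ≈ 1.408 — close to the ISO √2 ≈ 1.414.
In the B-series (B0 = 1000 × 1414 mm): B6 = 125 × 176 mm.

B6 (125 × 176 mm)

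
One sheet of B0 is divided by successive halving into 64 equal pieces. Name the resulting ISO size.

64 = 2^6, so 6 halving steps.
B0 → B1 → … → B6 after 6 steps.

B6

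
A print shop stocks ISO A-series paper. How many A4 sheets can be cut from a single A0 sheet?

Each ISO step halves the sheet: 1 × A0 → 2 × A1 → 4 × A2 → 8 × A3 → …
From A0 to A4 is 4 halving steps: 2^4 = 16.

16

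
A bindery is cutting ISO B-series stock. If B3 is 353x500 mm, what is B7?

B4: ⌊500/2⌋ × 353 = 250 × 353 mm
B5: ⌊353/2⌋ × 250 = 176 × 250 mm
B6: ⌊250/2⌋ × 176 = 125 × 176 mm
B7: ⌊176/2⌋ × 125 = 88 × 125 mm

88 × 125 mm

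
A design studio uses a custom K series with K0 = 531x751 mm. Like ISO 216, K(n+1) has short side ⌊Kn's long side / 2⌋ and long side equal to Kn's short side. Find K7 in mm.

46 × 66 mm

K1 = 375 × 531 mm (from K0 by 1 halving).
K2: ⌊531/2⌋ × 375 = 265 × 375 mm
K3: ⌊375/2⌋ × 265 = 187 × 265 mm
K4: ⌊265/2⌋ × 187 = 132 × 187 mm
K5: ⌊187/2⌋ × 132 = 93 × 132 mm
K6: ⌊132/2⌋ × 93 = 66 × 93 mm
K7: ⌊93/2⌋ × 66 = 46 × 66 mm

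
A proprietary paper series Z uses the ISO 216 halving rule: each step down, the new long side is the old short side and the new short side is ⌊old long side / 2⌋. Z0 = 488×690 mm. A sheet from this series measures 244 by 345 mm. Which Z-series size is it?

Z0: 488 × 690 mm
Z1: 345 × 488 mm
Z2: 244 × 345 mm
Z3: 172 × 244 mm
→ matches Z2.

Z2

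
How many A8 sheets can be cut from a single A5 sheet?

8

Each ISO step halves the sheet: 1 × A5 → 2 × A6 → 4 × A7 → 8 × A8
From A5 to A8 is 3 halving steps: 2^3 = 8.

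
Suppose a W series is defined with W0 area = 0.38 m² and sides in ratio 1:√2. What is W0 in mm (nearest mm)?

Let the short side be w mm. Then w · w√2 = 0.38 m² = 380,000 mm².
w² = 380,000/√2, so w ≈ 518.4 mm; long side = w√2 ≈ 733.1 mm.

518 × 733 mm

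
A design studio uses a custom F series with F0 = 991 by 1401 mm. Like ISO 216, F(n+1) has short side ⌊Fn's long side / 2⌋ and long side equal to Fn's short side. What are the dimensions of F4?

247 × 350 mm

F1: ⌊1401/2⌋ × 991 = 700 × 991 mm
F2: ⌊991/2⌋ × 700 = 495 × 700 mm
F3: ⌊700/2⌋ × 495 = 350 × 495 mm
F4: ⌊495/2⌋ × 350 = 247 × 350 mm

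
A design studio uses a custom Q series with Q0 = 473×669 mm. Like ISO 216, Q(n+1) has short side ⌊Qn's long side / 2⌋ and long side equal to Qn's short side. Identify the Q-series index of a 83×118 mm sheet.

Q5

Q0: 473 × 669 mm
Q1: 334 × 473 mm
Q2: 236 × 334 mm
Q3: 167 × 236 mm
Q4: 118 × 167 mm
Q5: 83 × 118 mm
Q6: 59 × 83 mm
→ matches Q5.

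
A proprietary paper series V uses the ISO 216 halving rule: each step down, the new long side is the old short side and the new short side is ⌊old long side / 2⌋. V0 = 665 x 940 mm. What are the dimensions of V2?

332 × 470 mm

V1: ⌊940/2⌋ × 665 = 470 × 665 mm
V2: ⌊665/2⌋ × 470 = 332 × 470 mm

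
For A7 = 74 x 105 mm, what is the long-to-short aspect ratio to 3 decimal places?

1.419

105 / 74 = 1.419
ISO 216 targets √2 ≈ 1.414; the +0.005 deviation is from mm rounding.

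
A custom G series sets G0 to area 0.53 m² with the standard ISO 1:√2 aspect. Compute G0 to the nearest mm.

612 × 866 mm

Let the short side be w mm. Then w · w√2 = 0.53 m² = 530,000 mm².
w² = 530,000/√2, so w ≈ 612.2 mm; long side = w√2 ≈ 865.8 mm.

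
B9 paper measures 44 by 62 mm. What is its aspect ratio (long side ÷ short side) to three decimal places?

1.409

62 / 44 = 1.409
ISO 216 targets √2 ≈ 1.414; the -0.005 deviation is from mm rounding.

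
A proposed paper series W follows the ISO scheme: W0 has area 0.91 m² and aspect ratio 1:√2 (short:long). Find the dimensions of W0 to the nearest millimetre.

Let the short side be w mm. Then w · w√2 = 0.91 m² = 910,000 mm².
w² = 910,000/√2, so w ≈ 802.2 mm; long side = w√2 ≈ 1134.4 mm.

802 × 1134 mm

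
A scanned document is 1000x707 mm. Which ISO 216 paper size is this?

Aspect ratio 1000/707 ≈ 1.414 — close to the ISO √2 ≈ 1.414.
In the B-series (B0 = 1000 × 1414 mm): B1 = 707 × 1000 mm.

B1 (707 × 1000 mm)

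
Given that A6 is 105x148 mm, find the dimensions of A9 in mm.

A7: ⌊148/2⌋ × 105 = 74 × 105 mm
A8: ⌊105/2⌋ × 74 = 52 × 74 mm
A9: ⌊74/2⌋ × 52 = 37 × 52 mm

37 × 52 mm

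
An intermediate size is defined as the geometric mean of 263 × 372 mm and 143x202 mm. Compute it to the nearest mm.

194 × 274 mm

Short side: √(263 · 143) = √37609 ≈ 193.9 → 194 mm
Long side: √(372 · 202) = √75144 ≈ 274.1 → 274 mm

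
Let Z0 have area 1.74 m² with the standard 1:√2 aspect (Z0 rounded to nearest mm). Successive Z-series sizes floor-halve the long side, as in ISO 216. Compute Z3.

392 × 554 mm

Let Z0's short side be w mm. w · w√2 = 1.74 m² = 1,740,000 mm², so w ≈ 1109.2 mm and w√2 ≈ 1568.7 mm → Z0 = 1109 × 1569 mm.
Z1: ⌊1569/2⌋ × 1109 = 784 × 1109 mm
Z2: ⌊1109/2⌋ × 784 = 554 × 784 mm
Z3: ⌊784/2⌋ × 554 = 392 × 554 mm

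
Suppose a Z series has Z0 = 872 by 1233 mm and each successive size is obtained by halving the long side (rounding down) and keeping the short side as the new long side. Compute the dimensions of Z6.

109 × 154 mm

Z1: ⌊1233/2⌋ × 872 = 616 × 872 mm
Z2: ⌊872/2⌋ × 616 = 436 × 616 mm
Z3: ⌊616/2⌋ × 436 = 308 × 436 mm
Z4: ⌊436/2⌋ × 308 = 218 × 308 mm
Z5: ⌊308/2⌋ × 218 = 154 × 218 mm
Z6: ⌊218/2⌋ × 154 = 109 × 154 mm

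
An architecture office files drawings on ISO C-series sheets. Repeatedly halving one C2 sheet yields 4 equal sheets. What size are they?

C4

4 = 2^2, so 2 halving steps.
C2 → C3 → … → C4 after 2 steps.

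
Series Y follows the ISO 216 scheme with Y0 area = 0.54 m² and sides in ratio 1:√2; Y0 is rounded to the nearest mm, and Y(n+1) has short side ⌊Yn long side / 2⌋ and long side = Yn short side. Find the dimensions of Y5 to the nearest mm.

109 × 154 mm

Let Y0's short side be w mm. w · w√2 = 0.54 m² = 540,000 mm², so w ≈ 617.9 mm and w√2 ≈ 873.9 mm → Y0 = 618 × 874 mm.
Y1: ⌊874/2⌋ × 618 = 437 × 618 mm
Y2: ⌊618/2⌋ × 437 = 309 × 437 mm
Y3: ⌊437/2⌋ × 309 = 218 × 309 mm
Y4: ⌊309/2⌋ × 218 = 154 × 218 mm
Y5: ⌊218/2⌋ × 154 = 109 × 154 mm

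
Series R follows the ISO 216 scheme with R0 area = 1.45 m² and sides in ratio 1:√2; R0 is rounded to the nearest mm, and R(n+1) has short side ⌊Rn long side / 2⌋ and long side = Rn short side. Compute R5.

179 × 253 mm

Let R0's short side be w mm. w · w√2 = 1.45 m² = 1,450,000 mm², so w ≈ 1012.6 mm and w√2 ≈ 1432.0 mm → R0 = 1013 × 1432 mm.
R1: ⌊1432/2⌋ × 1013 = 716 × 1013 mm
R2: ⌊1013/2⌋ × 716 = 506 × 716 mm
R3: ⌊716/2⌋ × 506 = 358 × 506 mm
R4: ⌊506/2⌋ × 358 = 253 × 358 mm
R5: ⌊358/2⌋ × 253 = 179 × 253 mm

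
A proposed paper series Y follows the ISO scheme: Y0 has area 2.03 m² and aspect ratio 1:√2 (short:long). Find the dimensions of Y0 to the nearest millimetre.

Let the short side be w mm. Then w · w√2 = 2.03 m² = 2,030,000 mm².
w² = 2,030,000/√2, so w ≈ 1198.1 mm; long side = w√2 ≈ 1694.4 mm.

1198 × 1694 mm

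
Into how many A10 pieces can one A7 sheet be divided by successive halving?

8

A7 = 74 × 105 mm; A10 = 26 × 37 mm.
Each halving step doubles the count; 3 steps from A7 to A10.
2^3 = 8.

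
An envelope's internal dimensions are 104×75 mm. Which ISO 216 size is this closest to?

Aspect ratio 104/75 ≈ 1.387 (ISO target is √2 ≈ 1.414).
In the A-series (A0 area = 1 m²): A7 = 74 × 105 mm.
Off by 2 mm total — nearest standard size.

A7 (74 × 105 mm)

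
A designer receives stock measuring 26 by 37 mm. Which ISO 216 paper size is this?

Aspect ratio 37/26 ≈ 1.423 — close to the ISO √2 ≈ 1.414.
In the A-series (A0 area = 1 m²): A10 = 26 × 37 mm.

A10 (26 × 37 mm)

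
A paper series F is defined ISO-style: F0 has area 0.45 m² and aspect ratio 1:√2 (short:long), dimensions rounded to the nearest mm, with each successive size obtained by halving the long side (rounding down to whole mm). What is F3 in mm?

199 × 282 mm

Let F0's short side be w mm. w · w√2 = 0.45 m² = 450,000 mm², so w ≈ 564.1 mm and w√2 ≈ 797.7 mm → F0 = 564 × 798 mm.
F1: ⌊798/2⌋ × 564 = 399 × 564 mm
F2: ⌊564/2⌋ × 399 = 282 × 399 mm
F3: ⌊399/2⌋ × 282 = 199 × 282 mm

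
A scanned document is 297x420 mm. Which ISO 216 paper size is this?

A3 (297 × 420 mm)

Aspect ratio 420/297 ≈ 1.414 — close to the ISO √2 ≈ 1.414.
In the A-series (A0 area = 1 m²): A3 = 297 × 420 mm.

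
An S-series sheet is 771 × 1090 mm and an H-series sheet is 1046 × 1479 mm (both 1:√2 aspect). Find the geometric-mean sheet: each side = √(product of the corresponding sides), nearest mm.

Short side: √(771 · 1046) = √806466 ≈ 898.0 → 898 mm
Long side: √(1090 · 1479) = √1612110 ≈ 1269.7 → 1270 mm

898 × 1270 mm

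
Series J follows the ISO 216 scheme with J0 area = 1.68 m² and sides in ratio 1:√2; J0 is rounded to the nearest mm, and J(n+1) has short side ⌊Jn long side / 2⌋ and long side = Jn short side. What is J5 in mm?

192 × 272 mm

Let J0's short side be w mm. w · w√2 = 1.68 m² = 1,680,000 mm², so w ≈ 1089.9 mm and w√2 ≈ 1541.4 mm → J0 = 1090 × 1541 mm.
J1: ⌊1541/2⌋ × 1090 = 770 × 1090 mm
J2: ⌊1090/2⌋ × 770 = 545 × 770 mm
J3: ⌊770/2⌋ × 545 = 385 × 545 mm
J4: ⌊545/2⌋ × 385 = 272 × 385 mm
J5: ⌊385/2⌋ × 272 = 192 × 272 mm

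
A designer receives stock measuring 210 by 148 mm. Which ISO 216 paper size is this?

A5 (148 × 210 mm)

Aspect ratio 210/148 ≈ 1.419 — close to the ISO √2 ≈ 1.414.
In the A-series (A0 area = 1 m²): A5 = 148 × 210 mm.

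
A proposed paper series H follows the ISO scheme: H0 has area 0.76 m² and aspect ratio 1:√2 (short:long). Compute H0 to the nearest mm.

733 × 1037 mm

Let the short side be w mm. Then w · w√2 = 0.76 m² = 760,000 mm².
w² = 760,000/√2, so w ≈ 733.1 mm; long side = w√2 ≈ 1036.7 mm.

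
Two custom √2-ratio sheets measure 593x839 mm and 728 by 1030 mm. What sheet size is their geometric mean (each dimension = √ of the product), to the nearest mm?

Short side: √(593 · 728) = √431704 ≈ 657.0 → 657 mm
Long side: √(839 · 1030) = √864170 ≈ 929.6 → 930 mm

657 × 930 mm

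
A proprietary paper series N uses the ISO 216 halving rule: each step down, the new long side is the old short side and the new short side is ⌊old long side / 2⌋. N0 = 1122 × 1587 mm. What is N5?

198 × 280 mm

N1: ⌊1587/2⌋ × 1122 = 793 × 1122 mm
N2: ⌊1122/2⌋ × 793 = 561 × 793 mm
N3: ⌊793/2⌋ × 561 = 396 × 561 mm
N4: ⌊561/2⌋ × 396 = 280 × 396 mm
N5: ⌊396/2⌋ × 280 = 198 × 280 mm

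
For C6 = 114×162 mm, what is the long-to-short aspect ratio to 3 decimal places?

162 / 114 = 1.421
ISO 216 targets √2 ≈ 1.414; the +0.007 deviation is from mm rounding.

1.421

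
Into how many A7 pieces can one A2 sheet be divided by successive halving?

Each ISO step halves the sheet: 1 × A2 → 2 × A3 → 4 × A4 → 8 × A5 → …
From A2 to A7 is 5 halving steps: 2^5 = 32.

32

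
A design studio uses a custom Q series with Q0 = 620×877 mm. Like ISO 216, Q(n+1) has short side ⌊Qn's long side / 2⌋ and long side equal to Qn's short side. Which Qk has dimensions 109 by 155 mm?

Q5

Q0: 620 × 877 mm
Q1: 438 × 620 mm
Q2: 310 × 438 mm
Q3: 219 × 310 mm
Q4: 155 × 219 mm
Q5: 109 × 155 mm
Q6: 77 × 109 mm
→ matches Q5.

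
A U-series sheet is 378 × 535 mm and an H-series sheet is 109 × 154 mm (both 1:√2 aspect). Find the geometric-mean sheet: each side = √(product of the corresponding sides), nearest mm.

203 × 287 mm

Short side: √(378 · 109) = √41202 ≈ 203.0 → 203 mm
Long side: √(535 · 154) = √82390 ≈ 287.0 → 287 mm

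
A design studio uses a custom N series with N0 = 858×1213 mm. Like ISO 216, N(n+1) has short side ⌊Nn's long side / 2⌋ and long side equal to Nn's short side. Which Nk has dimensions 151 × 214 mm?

N0: 858 × 1213 mm
N1: 606 × 858 mm
N2: 429 × 606 mm
N3: 303 × 429 mm
N4: 214 × 303 mm
N5: 151 × 214 mm
N6: 107 × 151 mm
→ matches N5.

N5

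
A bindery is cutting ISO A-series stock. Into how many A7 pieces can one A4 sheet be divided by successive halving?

8

A4 = 210 × 297 mm; A7 = 74 × 105 mm.
Each halving step doubles the count; 3 steps from A4 to A7.
2^3 = 8.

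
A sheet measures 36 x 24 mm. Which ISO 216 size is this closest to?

A10 (26 × 37 mm)

Aspect ratio 36/24 ≈ 1.500 (ISO target is √2 ≈ 1.414).
In the A-series (A0 area = 1 m²): A10 = 26 × 37 mm.
Off by 3 mm total — nearest standard size.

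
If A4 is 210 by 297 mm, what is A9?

A5: ⌊297/2⌋ × 210 = 148 × 210 mm
A6: ⌊210/2⌋ × 148 = 105 × 148 mm
A7: ⌊148/2⌋ × 105 = 74 × 105 mm
A8: ⌊105/2⌋ × 74 = 52 × 74 mm
A9: ⌊74/2⌋ × 52 = 37 × 52 mm

37 × 52 mm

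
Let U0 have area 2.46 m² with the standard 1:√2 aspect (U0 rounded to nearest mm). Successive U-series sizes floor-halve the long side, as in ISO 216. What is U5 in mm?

233 × 329 mm

Let U0's short side be w mm. w · w√2 = 2.46 m² = 2,460,000 mm², so w ≈ 1318.9 mm and w√2 ≈ 1865.2 mm → U0 = 1319 × 1865 mm.
U1: ⌊1865/2⌋ × 1319 = 932 × 1319 mm
U2: ⌊1319/2⌋ × 932 = 659 × 932 mm
U3: ⌊932/2⌋ × 659 = 466 × 659 mm
U4: ⌊659/2⌋ × 466 = 329 × 466 mm
U5: ⌊466/2⌋ × 329 = 233 × 329 mm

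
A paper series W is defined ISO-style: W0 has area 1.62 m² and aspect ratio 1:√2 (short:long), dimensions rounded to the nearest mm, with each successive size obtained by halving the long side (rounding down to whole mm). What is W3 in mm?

Let W0's short side be w mm. w · w√2 = 1.62 m² = 1,620,000 mm², so w ≈ 1070.3 mm and w√2 ≈ 1513.6 mm → W0 = 1070 × 1514 mm.
W1: ⌊1514/2⌋ × 1070 = 757 × 1070 mm
W2: ⌊1070/2⌋ × 757 = 535 × 757 mm
W3: ⌊757/2⌋ × 535 = 378 × 535 mm

378 × 535 mm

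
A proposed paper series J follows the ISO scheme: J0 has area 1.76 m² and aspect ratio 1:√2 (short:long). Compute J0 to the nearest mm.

Let the short side be w mm. Then w · w√2 = 1.76 m² = 1,760,000 mm².
w² = 1,760,000/√2, so w ≈ 1115.6 mm; long side = w√2 ≈ 1577.7 mm.

1116 × 1578 mm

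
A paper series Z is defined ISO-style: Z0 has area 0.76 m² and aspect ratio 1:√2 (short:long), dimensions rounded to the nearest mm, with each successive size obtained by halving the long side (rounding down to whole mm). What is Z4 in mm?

183 × 259 mm

Let Z0's short side be w mm. w · w√2 = 0.76 m² = 760,000 mm², so w ≈ 733.1 mm and w√2 ≈ 1036.7 mm → Z0 = 733 × 1037 mm.
Z1: ⌊1037/2⌋ × 733 = 518 × 733 mm
Z2: ⌊733/2⌋ × 518 = 366 × 518 mm
Z3: ⌊518/2⌋ × 366 = 259 × 366 mm
Z4: ⌊366/2⌋ × 259 = 183 × 259 mm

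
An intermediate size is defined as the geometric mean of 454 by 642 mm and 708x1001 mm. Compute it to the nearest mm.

567 × 802 mm

Short side: √(454 · 708) = √321432 ≈ 566.9 → 567 mm
Long side: √(642 · 1001) = √642642 ≈ 801.6 → 802 mm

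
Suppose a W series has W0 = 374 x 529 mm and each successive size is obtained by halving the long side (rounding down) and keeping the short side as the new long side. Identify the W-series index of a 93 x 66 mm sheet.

W0: 374 × 529 mm
W1: 264 × 374 mm
W2: 187 × 264 mm
W3: 132 × 187 mm
W4: 93 × 132 mm
W5: 66 × 93 mm
W6: 46 × 66 mm
→ matches W5.

W5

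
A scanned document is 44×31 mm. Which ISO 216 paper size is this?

B10 (31 × 44 mm)

Aspect ratio 44/31 ≈ 1.419 — close to the ISO √2 ≈ 1.414.
In the B-series (B0 = 1000 × 1414 mm): B10 = 31 × 44 mm.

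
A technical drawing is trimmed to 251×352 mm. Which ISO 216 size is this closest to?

Aspect ratio 352/251 ≈ 1.402 — close to the ISO √2 ≈ 1.414.
In the B-series (B0 = 1000 × 1414 mm): B4 = 250 × 353 mm.
Off by 2 mm total — nearest standard size.

B4 (250 × 353 mm)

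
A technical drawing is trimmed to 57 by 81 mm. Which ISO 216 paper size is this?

C8 (57 × 81 mm)

Aspect ratio 81/57 ≈ 1.421 — close to the ISO √2 ≈ 1.414.
In the C-series (envelope sizes, between A and B): C8 = 57 × 81 mm.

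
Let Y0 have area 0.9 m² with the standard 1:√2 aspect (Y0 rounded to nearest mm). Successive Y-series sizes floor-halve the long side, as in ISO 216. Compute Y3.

282 × 399 mm

Let Y0's short side be w mm. w · w√2 = 0.9 m² = 900,000 mm², so w ≈ 797.7 mm and w√2 ≈ 1128.2 mm → Y0 = 798 × 1128 mm.
Y1: ⌊1128/2⌋ × 798 = 564 × 798 mm
Y2: ⌊798/2⌋ × 564 = 399 × 564 mm
Y3: ⌊564/2⌋ × 399 = 282 × 399 mm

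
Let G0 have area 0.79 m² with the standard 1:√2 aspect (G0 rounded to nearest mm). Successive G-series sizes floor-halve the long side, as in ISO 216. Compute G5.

132 × 186 mm

Let G0's short side be w mm. w · w√2 = 0.79 m² = 790,000 mm², so w ≈ 747.4 mm and w√2 ≈ 1057.0 mm → G0 = 747 × 1057 mm.
G1: ⌊1057/2⌋ × 747 = 528 × 747 mm
G2: ⌊747/2⌋ × 528 = 373 × 528 mm
G3: ⌊528/2⌋ × 373 = 264 × 373 mm
G4: ⌊373/2⌋ × 264 = 186 × 264 mm
G5: ⌊264/2⌋ × 186 = 132 × 186 mm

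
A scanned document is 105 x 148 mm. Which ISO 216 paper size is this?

A6 (105 × 148 mm)

Aspect ratio 148/105 ≈ 1.410 — close to the ISO √2 ≈ 1.414.
In the A-series (A0 area = 1 m²): A6 = 105 × 148 mm.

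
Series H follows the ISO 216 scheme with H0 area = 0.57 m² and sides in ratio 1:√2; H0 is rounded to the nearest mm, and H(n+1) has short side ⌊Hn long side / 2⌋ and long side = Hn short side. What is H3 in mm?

224 × 317 mm

Let H0's short side be w mm. w · w√2 = 0.57 m² = 570,000 mm², so w ≈ 634.9 mm and w√2 ≈ 897.8 mm → H0 = 635 × 898 mm.
H1: ⌊898/2⌋ × 635 = 449 × 635 mm
H2: ⌊635/2⌋ × 449 = 317 × 449 mm
H3: ⌊449/2⌋ × 317 = 224 × 317 mm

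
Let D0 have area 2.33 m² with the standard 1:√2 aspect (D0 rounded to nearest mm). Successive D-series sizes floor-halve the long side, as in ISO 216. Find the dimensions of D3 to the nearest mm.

453 × 642 mm

Let D0's short side be w mm. w · w√2 = 2.33 m² = 2,330,000 mm², so w ≈ 1283.6 mm and w√2 ≈ 1815.2 mm → D0 = 1284 × 1815 mm.
D1: ⌊1815/2⌋ × 1284 = 907 × 1284 mm
D2: ⌊1284/2⌋ × 907 = 642 × 907 mm
D3: ⌊907/2⌋ × 642 = 453 × 642 mm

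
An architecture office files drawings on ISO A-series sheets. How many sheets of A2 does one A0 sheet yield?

Each ISO step halves the sheet: 1 × A0 → 2 × A1 → 4 × A2
From A0 to A2 is 2 halving steps: 2^2 = 4.

4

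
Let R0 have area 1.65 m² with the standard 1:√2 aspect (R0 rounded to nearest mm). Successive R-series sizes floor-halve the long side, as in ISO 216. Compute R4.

270 × 382 mm

Let R0's short side be w mm. w · w√2 = 1.65 m² = 1,650,000 mm², so w ≈ 1080.2 mm and w√2 ≈ 1527.6 mm → R0 = 1080 × 1528 mm.
R1: ⌊1528/2⌋ × 1080 = 764 × 1080 mm
R2: ⌊1080/2⌋ × 764 = 540 × 764 mm
R3: ⌊764/2⌋ × 540 = 382 × 540 mm
R4: ⌊540/2⌋ × 382 = 270 × 382 mm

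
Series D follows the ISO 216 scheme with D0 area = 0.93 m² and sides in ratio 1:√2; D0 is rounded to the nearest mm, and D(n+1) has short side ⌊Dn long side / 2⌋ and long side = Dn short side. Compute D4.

Let D0's short side be w mm. w · w√2 = 0.93 m² = 930,000 mm², so w ≈ 810.9 mm and w√2 ≈ 1146.8 mm → D0 = 811 × 1147 mm.
D1: ⌊1147/2⌋ × 811 = 573 × 811 mm
D2: ⌊811/2⌋ × 573 = 405 × 573 mm
D3: ⌊573/2⌋ × 405 = 286 × 405 mm
D4: ⌊405/2⌋ × 286 = 202 × 286 mm

202 × 286 mm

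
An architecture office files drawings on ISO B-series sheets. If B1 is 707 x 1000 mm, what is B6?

B2: ⌊1000/2⌋ × 707 = 500 × 707 mm
B3: ⌊707/2⌋ × 500 = 353 × 500 mm
B4: ⌊500/2⌋ × 353 = 250 × 353 mm
B5: ⌊353/2⌋ × 250 = 176 × 250 mm
B6: ⌊250/2⌋ × 176 = 125 × 176 mm

125 × 176 mm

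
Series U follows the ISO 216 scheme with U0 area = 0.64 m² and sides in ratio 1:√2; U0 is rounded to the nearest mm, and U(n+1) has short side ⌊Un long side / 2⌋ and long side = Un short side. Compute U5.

118 × 168 mm

Let U0's short side be w mm. w · w√2 = 0.64 m² = 640,000 mm², so w ≈ 672.7 mm and w√2 ≈ 951.4 mm → U0 = 673 × 951 mm.
U1: ⌊951/2⌋ × 673 = 475 × 673 mm
U2: ⌊673/2⌋ × 475 = 336 × 475 mm
U3: ⌊475/2⌋ × 336 = 237 × 336 mm
U4: ⌊336/2⌋ × 237 = 168 × 237 mm
U5: ⌊237/2⌋ × 168 = 118 × 168 mm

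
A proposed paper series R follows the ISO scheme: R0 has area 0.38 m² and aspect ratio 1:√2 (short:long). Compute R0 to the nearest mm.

518 × 733 mm

Let the short side be w mm. Then w · w√2 = 0.38 m² = 380,000 mm².
w² = 380,000/√2, so w ≈ 518.4 mm; long side = w√2 ≈ 733.1 mm.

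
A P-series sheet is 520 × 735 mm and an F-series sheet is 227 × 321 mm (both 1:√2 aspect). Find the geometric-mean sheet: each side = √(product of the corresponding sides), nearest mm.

Short side: √(520 · 227) = √118040 ≈ 343.6 → 344 mm
Long side: √(735 · 321) = √235935 ≈ 485.7 → 486 mm

344 × 486 mm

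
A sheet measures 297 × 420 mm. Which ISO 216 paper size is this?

Aspect ratio 420/297 ≈ 1.414 — close to the ISO √2 ≈ 1.414.
In the A-series (A0 area = 1 m²): A3 = 297 × 420 mm.

A3 (297 × 420 mm)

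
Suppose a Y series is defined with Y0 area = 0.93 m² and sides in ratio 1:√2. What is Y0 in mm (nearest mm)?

811 × 1147 mm

Let the short side be w mm. Then w · w√2 = 0.93 m² = 930,000 mm².
w² = 930,000/√2, so w ≈ 810.9 mm; long side = w√2 ≈ 1146.8 mm.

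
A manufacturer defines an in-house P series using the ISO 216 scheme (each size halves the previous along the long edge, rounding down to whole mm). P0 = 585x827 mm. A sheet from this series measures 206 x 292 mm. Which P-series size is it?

P3

P0: 585 × 827 mm
P1: 413 × 585 mm
P2: 292 × 413 mm
P3: 206 × 292 mm
P4: 146 × 206 mm
→ matches P3.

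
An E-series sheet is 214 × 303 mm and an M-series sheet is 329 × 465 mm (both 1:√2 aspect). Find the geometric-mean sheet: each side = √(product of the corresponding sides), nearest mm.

Short side: √(214 · 329) = √70406 ≈ 265.3 → 265 mm
Long side: √(303 · 465) = √140895 ≈ 375.4 → 375 mm

265 × 375 mm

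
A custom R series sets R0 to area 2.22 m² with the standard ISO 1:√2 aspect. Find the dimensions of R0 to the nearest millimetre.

1253 × 1772 mm

Let the short side be w mm. Then w · w√2 = 2.22 m² = 2,220,000 mm².
w² = 2,220,000/√2, so w ≈ 1252.9 mm; long side = w√2 ≈ 1771.9 mm.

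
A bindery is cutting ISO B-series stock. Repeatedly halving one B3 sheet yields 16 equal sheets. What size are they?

16 = 2^4, so 4 halving steps.
B3 → B4 → … → B7 after 4 steps.

B7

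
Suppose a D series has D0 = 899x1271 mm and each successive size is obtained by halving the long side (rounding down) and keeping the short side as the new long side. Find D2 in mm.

D1: ⌊1271/2⌋ × 899 = 635 × 899 mm
D2: ⌊899/2⌋ × 635 = 449 × 635 mm

449 × 635 mm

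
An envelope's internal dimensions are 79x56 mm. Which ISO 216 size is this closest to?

Aspect ratio 79/56 ≈ 1.411 — close to the ISO √2 ≈ 1.414.
In the C-series (envelope sizes, between A and B): C8 = 57 × 81 mm.
Off by 3 mm total — nearest standard size.

C8 (57 × 81 mm)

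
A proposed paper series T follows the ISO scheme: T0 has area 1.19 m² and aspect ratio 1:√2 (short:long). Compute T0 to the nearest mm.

Let the short side be w mm. Then w · w√2 = 1.19 m² = 1,190,000 mm².
w² = 1,190,000/√2, so w ≈ 917.3 mm; long side = w√2 ≈ 1297.3 mm.

917 × 1297 mm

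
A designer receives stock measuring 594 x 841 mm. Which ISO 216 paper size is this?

A1 (594 × 841 mm)

Aspect ratio 841/594 ≈ 1.416 — close to the ISO √2 ≈ 1.414.
In the A-series (A0 area = 1 m²): A1 = 594 × 841 mm.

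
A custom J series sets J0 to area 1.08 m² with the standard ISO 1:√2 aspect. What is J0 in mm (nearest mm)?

874 × 1236 mm

Let the short side be w mm. Then w · w√2 = 1.08 m² = 1,080,000 mm².
w² = 1,080,000/√2, so w ≈ 873.9 mm; long side = w√2 ≈ 1235.9 mm.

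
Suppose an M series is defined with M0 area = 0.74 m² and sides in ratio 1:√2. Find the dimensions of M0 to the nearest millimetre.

Let the short side be w mm. Then w · w√2 = 0.74 m² = 740,000 mm².
w² = 740,000/√2, so w ≈ 723.4 mm; long side = w√2 ≈ 1023.0 mm.

723 × 1023 mm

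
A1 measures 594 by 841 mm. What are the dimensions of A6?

A2: ⌊841/2⌋ × 594 = 420 × 594 mm
A3: ⌊594/2⌋ × 420 = 297 × 420 mm
A4: ⌊420/2⌋ × 297 = 210 × 297 mm
A5: ⌊297/2⌋ × 210 = 148 × 210 mm
A6: ⌊210/2⌋ × 148 = 105 × 148 mm

105 × 148 mm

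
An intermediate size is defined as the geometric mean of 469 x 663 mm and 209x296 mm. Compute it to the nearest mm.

313 × 443 mm

Short side: √(469 · 209) = √98021 ≈ 313.1 → 313 mm
Long side: √(663 · 296) = √196248 ≈ 443.0 → 443 mm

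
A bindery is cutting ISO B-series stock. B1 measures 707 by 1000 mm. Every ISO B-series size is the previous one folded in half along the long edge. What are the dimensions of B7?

B2: ⌊1000/2⌋ × 707 = 500 × 707 mm
B3: ⌊707/2⌋ × 500 = 353 × 500 mm
B4: ⌊500/2⌋ × 353 = 250 × 353 mm
B5: ⌊353/2⌋ × 250 = 176 × 250 mm
B6: ⌊250/2⌋ × 176 = 125 × 176 mm
B7: ⌊176/2⌋ × 125 = 88 × 125 mm

88 × 125 mm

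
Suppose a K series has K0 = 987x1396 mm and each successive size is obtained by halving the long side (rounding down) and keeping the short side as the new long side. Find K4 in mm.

K1 = 698 × 987 mm (from K0 by 1 halving).
K2: ⌊987/2⌋ × 698 = 493 × 698 mm
K3: ⌊698/2⌋ × 493 = 349 × 493 mm
K4: ⌊493/2⌋ × 349 = 246 × 349 mm

246 × 349 mm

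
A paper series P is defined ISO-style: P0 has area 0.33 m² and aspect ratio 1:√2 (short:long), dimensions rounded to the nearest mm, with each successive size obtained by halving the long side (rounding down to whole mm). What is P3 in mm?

170 × 241 mm

Let P0's short side be w mm. w · w√2 = 0.33 m² = 330,000 mm², so w ≈ 483.1 mm and w√2 ≈ 683.1 mm → P0 = 483 × 683 mm.
P1: ⌊683/2⌋ × 483 = 341 × 483 mm
P2: ⌊483/2⌋ × 341 = 241 × 341 mm
P3: ⌊341/2⌋ × 241 = 170 × 241 mm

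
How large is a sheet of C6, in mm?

C0 = 917 × 1297 mm (C0 is the geometric mean of A0 and B0, aspect 1:√2).
C1: ⌊1297/2⌋ × 917 = 648 × 917 mm
C2: ⌊917/2⌋ × 648 = 458 × 648 mm
C3: ⌊648/2⌋ × 458 = 324 × 458 mm
C4: ⌊458/2⌋ × 324 = 229 × 324 mm
C5: ⌊324/2⌋ × 229 = 162 × 229 mm
C6: ⌊229/2⌋ × 162 = 114 × 162 mm

114 × 162 mm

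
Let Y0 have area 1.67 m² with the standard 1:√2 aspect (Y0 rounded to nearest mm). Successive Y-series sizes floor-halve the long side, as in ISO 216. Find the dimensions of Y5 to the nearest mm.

Let Y0's short side be w mm. w · w√2 = 1.67 m² = 1,670,000 mm², so w ≈ 1086.7 mm and w√2 ≈ 1536.8 mm → Y0 = 1087 × 1537 mm.
Y1: ⌊1537/2⌋ × 1087 = 768 × 1087 mm
Y2: ⌊1087/2⌋ × 768 = 543 × 768 mm
Y3: ⌊768/2⌋ × 543 = 384 × 543 mm
Y4: ⌊543/2⌋ × 384 = 271 × 384 mm
Y5: ⌊384/2⌋ × 271 = 192 × 271 mm

192 × 271 mm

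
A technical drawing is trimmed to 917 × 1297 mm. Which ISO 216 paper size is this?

C0 (917 × 1297 mm)

Aspect ratio 1297/917 ≈ 1.414 — close to the ISO √2 ≈ 1.414.
In the C-series (envelope sizes, between A and B): C0 = 917 × 1297 mm.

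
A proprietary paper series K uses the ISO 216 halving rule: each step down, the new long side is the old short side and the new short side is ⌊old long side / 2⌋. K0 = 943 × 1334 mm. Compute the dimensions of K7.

K1 = 667 × 943 mm (from K0 by 1 halving).
K2: ⌊943/2⌋ × 667 = 471 × 667 mm
K3: ⌊667/2⌋ × 471 = 333 × 471 mm
K4: ⌊471/2⌋ × 333 = 235 × 333 mm
K5: ⌊333/2⌋ × 235 = 166 × 235 mm
K6: ⌊235/2⌋ × 166 = 117 × 166 mm
K7: ⌊166/2⌋ × 117 = 83 × 117 mm

83 × 117 mm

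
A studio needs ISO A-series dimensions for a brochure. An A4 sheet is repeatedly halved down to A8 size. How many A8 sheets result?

16

Each ISO step halves the sheet: 1 × A4 → 2 × A5 → 4 × A6 → 8 × A7 → …
From A4 to A8 is 4 halving steps: 2^4 = 16.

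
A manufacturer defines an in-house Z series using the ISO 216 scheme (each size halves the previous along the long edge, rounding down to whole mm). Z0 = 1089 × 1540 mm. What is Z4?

272 × 385 mm

Z1: ⌊1540/2⌋ × 1089 = 770 × 1089 mm
Z2: ⌊1089/2⌋ × 770 = 544 × 770 mm
Z3: ⌊770/2⌋ × 544 = 385 × 544 mm
Z4: ⌊544/2⌋ × 385 = 272 × 385 mm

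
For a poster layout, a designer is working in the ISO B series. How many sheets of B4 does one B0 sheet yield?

B0 = 1000 × 1414 mm; B4 = 250 × 353 mm.
Each halving step doubles the count; 4 steps from B0 to B4.
2^4 = 16.

16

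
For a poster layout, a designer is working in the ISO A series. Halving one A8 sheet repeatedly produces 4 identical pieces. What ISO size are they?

4 = 2^2, so 2 halving steps.
A8 → A9 → … → A10 after 2 steps.

A10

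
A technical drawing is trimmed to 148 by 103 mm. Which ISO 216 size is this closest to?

Aspect ratio 148/103 ≈ 1.437 (ISO target is √2 ≈ 1.414).
In the A-series (A0 area = 1 m²): A6 = 105 × 148 mm.
Off by 2 mm total — nearest standard size.

A6 (105 × 148 mm)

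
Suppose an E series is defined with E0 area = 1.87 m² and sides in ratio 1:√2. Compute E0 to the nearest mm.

1150 × 1626 mm

Let the short side be w mm. Then w · w√2 = 1.87 m² = 1,870,000 mm².
w² = 1,870,000/√2, so w ≈ 1149.9 mm; long side = w√2 ≈ 1626.2 mm.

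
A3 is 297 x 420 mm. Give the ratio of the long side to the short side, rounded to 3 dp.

420 / 297 = 1.414
Matches √2 ≈ 1.414 — the ISO 216 defining ratio.

1.414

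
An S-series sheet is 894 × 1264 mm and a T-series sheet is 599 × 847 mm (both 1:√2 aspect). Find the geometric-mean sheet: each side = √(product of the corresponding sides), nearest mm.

732 × 1035 mm

Short side: √(894 · 599) = √535506 ≈ 731.8 → 732 mm
Long side: √(1264 · 847) = √1070608 ≈ 1034.7 → 1035 mm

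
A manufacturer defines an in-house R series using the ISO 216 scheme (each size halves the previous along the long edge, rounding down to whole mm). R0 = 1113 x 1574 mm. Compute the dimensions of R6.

139 × 196 mm

R1 = 787 × 1113 mm (from R0 by 1 halving).
R2: ⌊1113/2⌋ × 787 = 556 × 787 mm
R3: ⌊787/2⌋ × 556 = 393 × 556 mm
R4: ⌊556/2⌋ × 393 = 278 × 393 mm
R5: ⌊393/2⌋ × 278 = 196 × 278 mm
R6: ⌊278/2⌋ × 196 = 139 × 196 mm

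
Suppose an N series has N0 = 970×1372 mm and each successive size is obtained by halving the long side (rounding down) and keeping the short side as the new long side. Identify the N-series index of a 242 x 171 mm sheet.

N5

N0: 970 × 1372 mm
N1: 686 × 970 mm
N2: 485 × 686 mm
N3: 343 × 485 mm
N4: 242 × 343 mm
N5: 171 × 242 mm
N6: 121 × 171 mm
→ matches N5.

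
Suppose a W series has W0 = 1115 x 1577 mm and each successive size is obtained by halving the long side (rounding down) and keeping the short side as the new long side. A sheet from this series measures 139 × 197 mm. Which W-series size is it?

W6

W0: 1115 × 1577 mm
W1: 788 × 1115 mm
W2: 557 × 788 mm
W3: 394 × 557 mm
W4: 278 × 394 mm
W5: 197 × 278 mm
W6: 139 × 197 mm
W7: 98 × 139 mm
→ matches W6.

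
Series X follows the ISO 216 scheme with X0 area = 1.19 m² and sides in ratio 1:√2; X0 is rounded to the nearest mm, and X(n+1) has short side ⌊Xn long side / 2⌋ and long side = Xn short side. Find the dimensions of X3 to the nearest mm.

Let X0's short side be w mm. w · w√2 = 1.19 m² = 1,190,000 mm², so w ≈ 917.3 mm and w√2 ≈ 1297.3 mm → X0 = 917 × 1297 mm.
X1: ⌊1297/2⌋ × 917 = 648 × 917 mm
X2: ⌊917/2⌋ × 648 = 458 × 648 mm
X3: ⌊648/2⌋ × 458 = 324 × 458 mm

324 × 458 mm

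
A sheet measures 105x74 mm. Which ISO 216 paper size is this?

A7 (74 × 105 mm)

Aspect ratio 105/74 ≈ 1.419 — close to the ISO √2 ≈ 1.414.
In the A-series (A0 area = 1 m²): A7 = 74 × 105 mm.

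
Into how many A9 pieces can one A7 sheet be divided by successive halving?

A7 = 74 × 105 mm; A9 = 37 × 52 mm.
Each halving step doubles the count; 2 steps from A7 to A9.
2^2 = 4.

4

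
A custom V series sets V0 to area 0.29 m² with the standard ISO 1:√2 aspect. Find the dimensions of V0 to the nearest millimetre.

453 × 640 mm

Let the short side be w mm. Then w · w√2 = 0.29 m² = 290,000 mm².
w² = 290,000/√2, so w ≈ 452.8 mm; long side = w√2 ≈ 640.4 mm.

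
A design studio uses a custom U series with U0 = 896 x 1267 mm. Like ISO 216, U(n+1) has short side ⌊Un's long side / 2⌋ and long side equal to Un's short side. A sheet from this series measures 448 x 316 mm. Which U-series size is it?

U0: 896 × 1267 mm
U1: 633 × 896 mm
U2: 448 × 633 mm
U3: 316 × 448 mm
U4: 224 × 316 mm
→ matches U3.

U3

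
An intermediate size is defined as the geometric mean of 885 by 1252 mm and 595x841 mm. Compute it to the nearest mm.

726 × 1026 mm

Short side: √(885 · 595) = √526575 ≈ 725.7 → 726 mm
Long side: √(1252 · 841) = √1052932 ≈ 1026.1 → 1026 mm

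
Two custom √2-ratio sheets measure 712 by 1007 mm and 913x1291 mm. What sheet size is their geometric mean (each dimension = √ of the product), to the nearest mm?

806 × 1140 mm

Short side: √(712 · 913) = √650056 ≈ 806.3 → 806 mm
Long side: √(1007 · 1291) = √1300037 ≈ 1140.2 → 1140 mm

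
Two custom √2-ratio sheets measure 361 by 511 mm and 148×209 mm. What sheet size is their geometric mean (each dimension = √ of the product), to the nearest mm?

231 × 327 mm

Short side: √(361 · 148) = √53428 ≈ 231.1 → 231 mm
Long side: √(511 · 209) = √106799 ≈ 326.8 → 327 mm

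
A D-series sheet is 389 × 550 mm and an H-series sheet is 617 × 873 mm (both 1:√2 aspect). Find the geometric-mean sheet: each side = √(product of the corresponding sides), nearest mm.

Short side: √(389 · 617) = √240013 ≈ 489.9 → 490 mm
Long side: √(550 · 873) = √480150 ≈ 692.9 → 693 mm

490 × 693 mm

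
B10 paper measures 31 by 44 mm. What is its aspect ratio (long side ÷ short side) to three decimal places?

44 / 31 = 1.419
ISO 216 targets √2 ≈ 1.414; the +0.005 deviation is from mm rounding.

1.419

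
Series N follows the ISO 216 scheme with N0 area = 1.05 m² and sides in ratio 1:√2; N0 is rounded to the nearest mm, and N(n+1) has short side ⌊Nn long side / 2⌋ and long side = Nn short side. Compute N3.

Let N0's short side be w mm. w · w√2 = 1.05 m² = 1,050,000 mm², so w ≈ 861.7 mm and w√2 ≈ 1218.6 mm → N0 = 862 × 1219 mm.
N1: ⌊1219/2⌋ × 862 = 609 × 862 mm
N2: ⌊862/2⌋ × 609 = 431 × 609 mm
N3: ⌊609/2⌋ × 431 = 304 × 431 mm

304 × 431 mm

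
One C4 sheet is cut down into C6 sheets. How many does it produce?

Each ISO step halves the sheet: 1 × C4 → 2 × C5 → 4 × C6
From C4 to C6 is 2 halving steps: 2^2 = 4.

4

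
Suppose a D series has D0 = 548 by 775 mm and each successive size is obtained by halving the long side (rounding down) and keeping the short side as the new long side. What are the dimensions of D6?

D1: ⌊775/2⌋ × 548 = 387 × 548 mm
D2: ⌊548/2⌋ × 387 = 274 × 387 mm
D3: ⌊387/2⌋ × 274 = 193 × 274 mm
D4: ⌊274/2⌋ × 193 = 137 × 193 mm
D5: ⌊193/2⌋ × 137 = 96 × 137 mm
D6: ⌊137/2⌋ × 96 = 68 × 96 mm

68 × 96 mm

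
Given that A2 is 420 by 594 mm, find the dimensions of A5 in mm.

148 × 210 mm

A3: ⌊594/2⌋ × 420 = 297 × 420 mm
A4: ⌊420/2⌋ × 297 = 210 × 297 mm
A5: ⌊297/2⌋ × 210 = 148 × 210 mm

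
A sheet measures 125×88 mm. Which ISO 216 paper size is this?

Aspect ratio 125/88 ≈ 1.420 — close to the ISO √2 ≈ 1.414.
In the B-series (B0 = 1000 × 1414 mm): B7 = 88 × 125 mm.

B7 (88 × 125 mm)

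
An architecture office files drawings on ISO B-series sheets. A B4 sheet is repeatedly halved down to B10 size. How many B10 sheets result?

64

Each ISO step halves the sheet: 1 × B4 → 2 × B5 → 4 × B6 → 8 × B7 → …
From B4 to B10 is 6 halving steps: 2^6 = 64.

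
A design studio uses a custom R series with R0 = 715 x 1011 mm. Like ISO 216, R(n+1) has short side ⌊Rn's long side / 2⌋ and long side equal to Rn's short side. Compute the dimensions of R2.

357 × 505 mm

R1: ⌊1011/2⌋ × 715 = 505 × 715 mm
R2: ⌊715/2⌋ × 505 = 357 × 505 mm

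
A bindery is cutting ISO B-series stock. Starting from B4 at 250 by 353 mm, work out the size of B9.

B5: ⌊353/2⌋ × 250 = 176 × 250 mm
B6: ⌊250/2⌋ × 176 = 125 × 176 mm
B7: ⌊176/2⌋ × 125 = 88 × 125 mm
B8: ⌊125/2⌋ × 88 = 62 × 88 mm
B9: ⌊88/2⌋ × 62 = 44 × 62 mm

44 × 62 mm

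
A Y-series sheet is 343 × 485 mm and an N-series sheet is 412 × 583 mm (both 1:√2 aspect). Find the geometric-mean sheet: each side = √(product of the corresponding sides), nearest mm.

376 × 532 mm

Short side: √(343 · 412) = √141316 ≈ 375.9 → 376 mm
Long side: √(485 · 583) = √282755 ≈ 531.7 → 532 mm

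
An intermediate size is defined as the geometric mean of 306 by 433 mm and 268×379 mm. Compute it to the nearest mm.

Short side: √(306 · 268) = √82008 ≈ 286.4 → 286 mm
Long side: √(433 · 379) = √164107 ≈ 405.1 → 405 mm

286 × 405 mm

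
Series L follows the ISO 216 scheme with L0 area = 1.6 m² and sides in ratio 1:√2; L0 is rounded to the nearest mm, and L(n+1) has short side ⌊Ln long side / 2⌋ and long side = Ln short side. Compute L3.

Let L0's short side be w mm. w · w√2 = 1.6 m² = 1,600,000 mm², so w ≈ 1063.7 mm and w√2 ≈ 1504.2 mm → L0 = 1064 × 1504 mm.
L1: ⌊1504/2⌋ × 1064 = 752 × 1064 mm
L2: ⌊1064/2⌋ × 752 = 532 × 752 mm
L3: ⌊752/2⌋ × 532 = 376 × 532 mm

376 × 532 mm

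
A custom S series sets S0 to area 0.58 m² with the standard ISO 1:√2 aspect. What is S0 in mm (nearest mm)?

Let the short side be w mm. Then w · w√2 = 0.58 m² = 580,000 mm².
w² = 580,000/√2, so w ≈ 640.4 mm; long side = w√2 ≈ 905.7 mm.

640 × 906 mm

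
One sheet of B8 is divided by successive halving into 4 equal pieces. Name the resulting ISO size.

B10

4 = 2^2, so 2 halving steps.
B8 → B9 → … → B10 after 2 steps.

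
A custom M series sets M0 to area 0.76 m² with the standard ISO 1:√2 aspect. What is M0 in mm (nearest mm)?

733 × 1037 mm

Let the short side be w mm. Then w · w√2 = 0.76 m² = 760,000 mm².
w² = 760,000/√2, so w ≈ 733.1 mm; long side = w√2 ≈ 1036.7 mm.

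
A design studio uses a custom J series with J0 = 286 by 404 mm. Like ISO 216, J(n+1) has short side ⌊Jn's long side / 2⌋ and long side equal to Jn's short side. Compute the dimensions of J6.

J1 = 202 × 286 mm (from J0 by 1 halving).
J2: ⌊286/2⌋ × 202 = 143 × 202 mm
J3: ⌊202/2⌋ × 143 = 101 × 143 mm
J4: ⌊143/2⌋ × 101 = 71 × 101 mm
J5: ⌊101/2⌋ × 71 = 50 × 71 mm
J6: ⌊71/2⌋ × 50 = 35 × 50 mm

35 × 50 mm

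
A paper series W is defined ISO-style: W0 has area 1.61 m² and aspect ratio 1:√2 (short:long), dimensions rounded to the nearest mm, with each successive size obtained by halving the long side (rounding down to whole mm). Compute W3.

Let W0's short side be w mm. w · w√2 = 1.61 m² = 1,610,000 mm², so w ≈ 1067.0 mm and w√2 ≈ 1508.9 mm → W0 = 1067 × 1509 mm.
W1: ⌊1509/2⌋ × 1067 = 754 × 1067 mm
W2: ⌊1067/2⌋ × 754 = 533 × 754 mm
W3: ⌊754/2⌋ × 533 = 377 × 533 mm

377 × 533 mm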